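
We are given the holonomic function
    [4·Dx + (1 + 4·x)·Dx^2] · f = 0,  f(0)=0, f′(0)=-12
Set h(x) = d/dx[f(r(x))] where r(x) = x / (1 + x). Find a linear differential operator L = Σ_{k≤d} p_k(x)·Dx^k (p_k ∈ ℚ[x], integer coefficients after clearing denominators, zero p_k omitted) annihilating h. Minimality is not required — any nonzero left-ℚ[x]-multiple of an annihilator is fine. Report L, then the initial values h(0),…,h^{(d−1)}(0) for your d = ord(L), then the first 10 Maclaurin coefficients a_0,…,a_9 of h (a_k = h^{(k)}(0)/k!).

f: a_k = 0, -12, 24, -64, 192, -3072/5, 2048, -49152/7, 24576, -262144/3, …
Substitute x→r, Dx→(1/r')Dx; clear ⇒ L₀.
Derive L from L₀ (diff closure).
L = (6 + 10·x) + (1 + 6·x + 5·x^2)·Dx  (order 1).
h: a_k = -12, 72, -372, 1872, -9372, 46872, -234372, 1171872, -5859372, 29296872, …
ICs: h(0) = -12.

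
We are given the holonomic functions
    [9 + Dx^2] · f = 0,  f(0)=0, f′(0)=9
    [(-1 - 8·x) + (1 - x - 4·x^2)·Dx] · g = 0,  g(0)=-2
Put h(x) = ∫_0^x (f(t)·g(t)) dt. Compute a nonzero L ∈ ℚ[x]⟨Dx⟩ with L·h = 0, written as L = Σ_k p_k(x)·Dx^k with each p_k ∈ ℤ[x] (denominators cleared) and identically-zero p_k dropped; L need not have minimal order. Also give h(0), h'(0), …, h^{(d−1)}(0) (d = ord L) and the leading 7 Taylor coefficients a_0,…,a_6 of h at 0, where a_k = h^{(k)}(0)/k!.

L = (-1 + 9·x + 36·x^2)·Dx + (2 + 16·x)·Dx^2 + (-1 + x + 4·x^2)·Dx^3  (order 3).
h: a_k = 0, 0, -9, -6, -63/4, -27, -2661/40, …
ICs: h(0) = 0, h′(0) = 0, h′′(0) = -18.

f: a_k = 0, 9, 0, -27/2, 0, 243/40, 0, …
g: a_k = -2, -2, -10, -18, -58, -130, -362, …
h₀=f·g: eliminate ⇒ L₀, order ≤ 2·1.
∫: right-multiply L₀ by Dx.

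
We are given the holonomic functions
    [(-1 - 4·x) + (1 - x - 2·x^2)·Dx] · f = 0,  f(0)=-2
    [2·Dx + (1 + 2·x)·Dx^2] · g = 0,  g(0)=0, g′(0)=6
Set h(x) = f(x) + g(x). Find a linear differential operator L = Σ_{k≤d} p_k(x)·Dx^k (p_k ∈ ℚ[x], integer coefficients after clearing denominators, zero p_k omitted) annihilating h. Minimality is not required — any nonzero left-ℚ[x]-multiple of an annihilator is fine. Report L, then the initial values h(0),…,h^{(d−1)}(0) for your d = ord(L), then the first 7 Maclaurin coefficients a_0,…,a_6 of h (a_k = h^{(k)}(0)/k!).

f: a_k = -2, -2, -6, -10, -22, -42, -86, …
g: a_k = 0, 6, -6, 8, -12, 96/5, -32, …
L₀ := lclm(L_f,L_g); ord L₀ ≤ 1+2.
L = (54 + 228·x + 432·x^2 + 288·x^3 + 192·x^4)·Dx + (11 + 124·x + 464·x^2 + 704·x^3 + 592·x^4 + 320·x^5)·Dx^2 + (-4 - 19·x - 17·x^2 + 42·x^3 + 116·x^4 + 136·x^5 + 64·x^6)·Dx^3  (order 3).
h: a_k = -2, 4, -12, -2, -34, -114/5, -118, …
ICs: h(0) = -2, h′(0) = 4, h′′(0) = -24.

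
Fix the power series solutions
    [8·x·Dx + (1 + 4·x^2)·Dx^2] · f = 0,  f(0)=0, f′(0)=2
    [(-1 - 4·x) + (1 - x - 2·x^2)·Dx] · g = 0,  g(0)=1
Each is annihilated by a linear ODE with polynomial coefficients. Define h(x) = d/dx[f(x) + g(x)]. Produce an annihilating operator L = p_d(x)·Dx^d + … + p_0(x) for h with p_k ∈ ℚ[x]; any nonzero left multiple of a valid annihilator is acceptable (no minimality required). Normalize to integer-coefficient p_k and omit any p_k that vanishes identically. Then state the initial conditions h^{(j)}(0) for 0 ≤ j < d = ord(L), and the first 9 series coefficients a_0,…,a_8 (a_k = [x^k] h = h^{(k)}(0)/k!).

f: a_k = 0, 2, 0, -8/3, 0, 32/5, 0, -128/7, 0, …
g: a_k = 1, 1, 3, 5, 11, 21, 43, 85, 171, …
h₀=f+g: left-lcm gives L₀, ord ≤ 3.
h₀' ⇒ L via d/dx closure of L₀.
L = (24 - 96·x - 864·x^2 - 1536·x^3 - 3264·x^4 - 768·x^6) + (-19 - 80·x - 100·x^2 - 544·x^3 - 1424·x^4 - 2368·x^5 - 192·x^6 - 768·x^7)·Dx + (3 + 7·x + 32·x^2 - 28·x^3 + 24·x^4 - 240·x^5 - 256·x^6 - 64·x^7 - 128·x^8)·Dx^2  (order 2).
h: a_k = 3, 6, 7, 44, 137, 258, 467, 1368, 3581, …
ICs: h(0) = 3, h′(0) = 6.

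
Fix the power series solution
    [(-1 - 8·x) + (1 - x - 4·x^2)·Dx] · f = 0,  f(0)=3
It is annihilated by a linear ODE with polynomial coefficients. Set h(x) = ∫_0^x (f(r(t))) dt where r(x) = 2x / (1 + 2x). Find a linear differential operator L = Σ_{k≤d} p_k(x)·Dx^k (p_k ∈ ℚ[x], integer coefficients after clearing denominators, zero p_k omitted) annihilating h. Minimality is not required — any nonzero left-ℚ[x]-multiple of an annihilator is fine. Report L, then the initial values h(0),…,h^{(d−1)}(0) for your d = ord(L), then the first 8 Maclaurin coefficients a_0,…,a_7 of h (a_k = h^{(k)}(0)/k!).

f: a_k = 3, 3, 15, 27, 87, 195, 543, 1323, …
L₀ from L_f via x↦r, Dx↦r'^{-1}Dx.
h=∫₀ˣh₀: take L = L₀·Dx.
L = (2 + 36·x)·Dx + (-1 - 4·x + 12·x^2 + 32·x^3)·Dx^2  (order 2).
h: a_k = 0, 3, 3, 16, 0, 768/5, -256, 15360/7, …
ICs: h(0) = 0, h′(0) = 3.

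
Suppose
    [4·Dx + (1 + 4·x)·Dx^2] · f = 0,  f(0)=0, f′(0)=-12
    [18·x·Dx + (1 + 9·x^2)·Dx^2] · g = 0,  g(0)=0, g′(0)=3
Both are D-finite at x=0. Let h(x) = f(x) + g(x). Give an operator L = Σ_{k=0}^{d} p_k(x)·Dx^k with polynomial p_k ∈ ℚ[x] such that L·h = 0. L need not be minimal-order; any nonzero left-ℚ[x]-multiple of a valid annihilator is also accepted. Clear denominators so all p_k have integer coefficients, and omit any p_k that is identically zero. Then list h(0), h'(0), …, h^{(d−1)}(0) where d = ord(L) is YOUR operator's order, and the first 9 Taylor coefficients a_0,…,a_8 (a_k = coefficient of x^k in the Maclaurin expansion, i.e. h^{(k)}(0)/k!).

L = (-36 - 432·x + 972·x^2 + 1296·x^3)·Dx + (-25 - 72·x - 189·x^2 + 1944·x^3 + 2592·x^4)·Dx^2 + (-2 + x + 36·x^2 + 81·x^3 + 486·x^4 + 648·x^5)·Dx^3  (order 3).
h: a_k = 0, -9, 24, -73, 192, -2829/5, 2048, -51339/7, 24576, …
ICs: h(0) = 0, h′(0) = -9, h′′(0) = 48.

f: a_k = 0, -12, 24, -64, 192, -3072/5, 2048, -49152/7, 24576, …
g: a_k = 0, 3, 0, -9, 0, 243/5, 0, -2187/7, 0, …
L₀ := lclm(L_f,L_g); ord L₀ ≤ 2+2.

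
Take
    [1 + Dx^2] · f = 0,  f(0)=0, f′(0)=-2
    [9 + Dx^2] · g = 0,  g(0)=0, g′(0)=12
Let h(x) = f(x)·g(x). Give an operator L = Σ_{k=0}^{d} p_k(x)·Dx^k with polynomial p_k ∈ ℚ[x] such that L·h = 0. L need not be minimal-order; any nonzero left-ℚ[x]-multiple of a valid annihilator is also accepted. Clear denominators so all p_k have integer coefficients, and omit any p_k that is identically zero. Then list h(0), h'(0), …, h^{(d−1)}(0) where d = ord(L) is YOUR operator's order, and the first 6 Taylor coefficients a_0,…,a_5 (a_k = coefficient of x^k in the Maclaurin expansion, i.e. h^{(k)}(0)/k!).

f: a_k = 0, -2, 0, 1/3, 0, -1/60, …
g: a_k = 0, 12, 0, -18, 0, 81/10, …
L₀ := L_f ⊗_s L_g (sym. prod.), ord ≤ 4.
L = 64 + 20·Dx^2 + Dx^4  (order 4).
h: a_k = 0, 0, -24, 0, 40, 0, …
ICs: h(0) = 0, h′(0) = 0, h′′(0) = -48, h′′′(0) = 0.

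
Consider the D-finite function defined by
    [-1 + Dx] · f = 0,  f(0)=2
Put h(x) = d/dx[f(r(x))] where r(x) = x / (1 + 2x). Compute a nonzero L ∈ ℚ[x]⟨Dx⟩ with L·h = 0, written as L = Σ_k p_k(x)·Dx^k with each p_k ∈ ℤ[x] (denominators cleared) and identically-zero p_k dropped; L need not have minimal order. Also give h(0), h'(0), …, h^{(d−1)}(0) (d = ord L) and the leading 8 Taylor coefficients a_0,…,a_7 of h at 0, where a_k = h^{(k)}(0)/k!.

L = (-3 - 8·x) + (-1 - 4·x - 4·x^2)·Dx  (order 1).
h: a_k = 2, -6, 13, -71/3, 147/4, -2699/60, 9157/360, 68731/840, …
ICs: h(0) = 2.

f: a_k = 2, 2, 1, 1/3, 1/12, 1/60, 1/360, 1/2520, …
Change of var in L_f (x↦r) gives L₀.
h₀' ⇒ L via d/dx closure of L₀.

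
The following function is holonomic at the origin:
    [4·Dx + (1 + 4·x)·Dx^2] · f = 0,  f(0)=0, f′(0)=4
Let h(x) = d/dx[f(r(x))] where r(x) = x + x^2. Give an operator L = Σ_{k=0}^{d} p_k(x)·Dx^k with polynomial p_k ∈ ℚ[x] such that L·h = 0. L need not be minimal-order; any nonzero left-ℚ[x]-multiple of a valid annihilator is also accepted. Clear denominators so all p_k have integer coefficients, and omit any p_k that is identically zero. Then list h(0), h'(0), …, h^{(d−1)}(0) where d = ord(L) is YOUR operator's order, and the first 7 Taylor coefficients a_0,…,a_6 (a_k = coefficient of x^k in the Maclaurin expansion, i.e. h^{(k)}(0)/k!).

f: a_k = 0, 4, -8, 64/3, -64, 1024/5, -2048/3, …
Change of var in L_f (x↦r) gives L₀.
Differentiate: ansatz ord ≤ ord L₀ ⇒ L.
L = 2 + (1 + 2·x)·Dx  (order 1).
h: a_k = 4, -8, 16, -32, 64, -128, 256, …
ICs: h(0) = 4.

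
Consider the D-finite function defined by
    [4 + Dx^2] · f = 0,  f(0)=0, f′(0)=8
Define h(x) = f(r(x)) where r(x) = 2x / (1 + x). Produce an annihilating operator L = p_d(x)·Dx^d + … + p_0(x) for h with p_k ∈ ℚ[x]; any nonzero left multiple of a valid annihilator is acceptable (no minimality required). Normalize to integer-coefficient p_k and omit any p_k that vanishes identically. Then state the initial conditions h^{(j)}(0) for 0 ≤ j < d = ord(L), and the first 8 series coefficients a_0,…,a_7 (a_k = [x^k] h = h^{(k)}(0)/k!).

L = 16 + (2 + 6·x + 6·x^2 + 2·x^3)·Dx + (1 + 4·x + 6·x^2 + 4·x^3 + x^4)·Dx^2  (order 2).
h: a_k = 0, 16, -16, -80/3, 112, -3088/15, 240, -39376/315, …
ICs: h(0) = 0, h′(0) = 16.

f: a_k = 0, 8, 0, -16/3, 0, 16/15, 0, -32/315, …
Substitute x→r, Dx→(1/r')Dx; clear ⇒ L₀.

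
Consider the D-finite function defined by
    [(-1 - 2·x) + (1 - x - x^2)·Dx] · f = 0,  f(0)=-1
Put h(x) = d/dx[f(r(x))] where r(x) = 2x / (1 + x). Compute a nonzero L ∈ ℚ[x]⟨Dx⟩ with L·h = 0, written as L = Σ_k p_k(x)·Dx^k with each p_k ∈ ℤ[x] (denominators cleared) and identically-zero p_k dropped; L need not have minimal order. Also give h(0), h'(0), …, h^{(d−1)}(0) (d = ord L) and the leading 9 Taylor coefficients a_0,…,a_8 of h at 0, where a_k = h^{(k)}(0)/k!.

L = (6 + 30·x + 90·x^2 + 50·x^3) + (-1 - 6·x + 30·x^3 + 25·x^4)·Dx  (order 1).
h: a_k = -2, -12, -30, -120, -250, -900, -1750, -6000, -11250, …
ICs: h(0) = -2.

f: a_k = -1, -1, -2, -3, -5, -8, -13, -21, -34, …
L₀ from L_f via x↦r, Dx↦r'^{-1}Dx.
h₀' ⇒ L via d/dx closure of L₀.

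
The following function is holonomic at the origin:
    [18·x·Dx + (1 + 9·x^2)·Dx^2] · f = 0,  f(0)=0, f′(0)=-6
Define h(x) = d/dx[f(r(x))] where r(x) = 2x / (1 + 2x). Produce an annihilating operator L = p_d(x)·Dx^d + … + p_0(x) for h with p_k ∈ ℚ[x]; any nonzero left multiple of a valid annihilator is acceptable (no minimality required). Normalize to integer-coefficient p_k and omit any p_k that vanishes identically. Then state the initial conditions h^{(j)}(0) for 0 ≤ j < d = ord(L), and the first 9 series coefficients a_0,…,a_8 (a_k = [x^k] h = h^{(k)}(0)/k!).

L = (4 + 80·x) + (1 + 4·x + 40·x^2)·Dx  (order 1).
h: a_k = -12, 48, 288, -3072, 768, 119808, -509952, -2752512, 31408128, …
ICs: h(0) = -12.

f: a_k = 0, -6, 0, 18, 0, -486/5, 0, 4374/7, 0, …
h₀=f(r): pull back L_f along r ⇒ L₀.
h=h₀': d/dx-closure on L₀ ⇒ L.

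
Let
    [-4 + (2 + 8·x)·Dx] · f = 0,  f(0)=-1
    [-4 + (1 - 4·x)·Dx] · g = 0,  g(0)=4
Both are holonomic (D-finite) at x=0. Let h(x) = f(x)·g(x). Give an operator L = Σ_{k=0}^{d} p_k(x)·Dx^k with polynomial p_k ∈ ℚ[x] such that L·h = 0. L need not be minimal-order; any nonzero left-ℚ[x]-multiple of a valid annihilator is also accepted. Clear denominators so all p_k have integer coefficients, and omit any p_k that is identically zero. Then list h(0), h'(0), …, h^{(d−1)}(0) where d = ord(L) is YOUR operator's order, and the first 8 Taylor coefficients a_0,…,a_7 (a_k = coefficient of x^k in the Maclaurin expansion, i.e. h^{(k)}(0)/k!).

f: a_k = -1, -2, 2, -4, 10, -28, 84, -264, …
g: a_k = 4, 16, 64, 256, 1024, 4096, 16384, 65536, …
h₀=f·g: eliminate ⇒ L₀, order ≤ 1·1.
L = (6 + 8·x) + (-1 + 16·x^2)·Dx  (order 1).
h: a_k = -4, -24, -88, -368, -1432, -5840, -23024, -93152, …
ICs: h(0) = -4.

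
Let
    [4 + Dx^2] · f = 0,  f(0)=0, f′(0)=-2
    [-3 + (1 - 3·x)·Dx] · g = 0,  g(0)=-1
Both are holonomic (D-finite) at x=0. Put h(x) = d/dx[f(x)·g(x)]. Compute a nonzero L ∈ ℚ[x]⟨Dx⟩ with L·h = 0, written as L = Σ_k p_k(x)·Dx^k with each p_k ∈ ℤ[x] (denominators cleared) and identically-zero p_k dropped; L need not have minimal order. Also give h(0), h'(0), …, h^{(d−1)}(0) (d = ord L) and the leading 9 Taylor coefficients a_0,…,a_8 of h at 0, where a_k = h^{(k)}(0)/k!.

f: a_k = 0, -2, 0, 4/3, 0, -4/15, 0, 8/315, 0, …
g: a_k = -1, -3, -9, -27, -81, -243, -729, -2187, -6561, …
h₀=f·g: eliminate ⇒ L₀, order ≤ 2·1.
h₀' ⇒ L via d/dx closure of L₀.
L = (-14 - 24·x + 36·x^2) + (-6 + 18·x)·Dx + (1 - 6·x + 9·x^2)·Dx^2  (order 2).
h: a_k = 2, 12, 50, 200, 2254/3, 13524/5, 425998/45, 3407984/105, 4929406/45, …
ICs: h(0) = 2, h′(0) = 12.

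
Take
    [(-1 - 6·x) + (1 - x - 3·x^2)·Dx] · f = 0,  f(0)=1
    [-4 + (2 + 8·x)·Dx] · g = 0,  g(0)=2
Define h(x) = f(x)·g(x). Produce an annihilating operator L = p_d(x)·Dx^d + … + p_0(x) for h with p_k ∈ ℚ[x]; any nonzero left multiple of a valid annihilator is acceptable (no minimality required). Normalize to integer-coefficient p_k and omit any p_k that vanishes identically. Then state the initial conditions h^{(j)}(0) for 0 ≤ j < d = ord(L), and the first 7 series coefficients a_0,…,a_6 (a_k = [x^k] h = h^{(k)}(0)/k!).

f: a_k = 1, 1, 4, 7, 19, 40, 97, …
g: a_k = 2, 4, -4, 8, -20, 56, -168, …
Sym-product of L_f,L_g gives L₀ (≤ ord 1).
L = (3 + 8·x + 18·x^2) + (-1 - 3·x + 7·x^2 + 12·x^3)·Dx  (order 1).
h: a_k = 2, 6, 8, 34, 38, 196, 142, …
ICs: h(0) = 2.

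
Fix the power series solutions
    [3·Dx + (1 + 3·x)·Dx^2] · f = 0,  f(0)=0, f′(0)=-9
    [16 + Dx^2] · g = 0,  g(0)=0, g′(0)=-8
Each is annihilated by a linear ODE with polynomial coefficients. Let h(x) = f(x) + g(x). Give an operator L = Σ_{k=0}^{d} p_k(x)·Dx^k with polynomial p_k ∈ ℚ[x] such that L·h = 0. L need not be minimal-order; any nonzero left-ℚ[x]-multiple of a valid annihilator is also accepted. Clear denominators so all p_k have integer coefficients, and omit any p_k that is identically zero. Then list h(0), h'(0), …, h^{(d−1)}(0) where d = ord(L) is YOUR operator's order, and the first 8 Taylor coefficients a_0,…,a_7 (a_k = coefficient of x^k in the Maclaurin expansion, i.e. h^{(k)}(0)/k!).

L = (1680 + 2304·x + 3456·x^2)·Dx + (272 + 1584·x + 3456·x^2 + 3456·x^3)·Dx^2 + (105 + 144·x + 216·x^2)·Dx^3 + (17 + 99·x + 216·x^2 + 216·x^3)·Dx^4  (order 4).
h: a_k = 0, -17, 27/2, -17/3, 243/4, -2443/15, 729/2, -293197/315, …
ICs: h(0) = 0, h′(0) = -17, h′′(0) = 27, h′′′(0) = -34.

f: a_k = 0, -9, 27/2, -27, 243/4, -729/5, 729/2, -6561/7, …
g: a_k = 0, -8, 0, 64/3, 0, -256/15, 0, 2048/315, …
f+g: L₀ = lclm(L_f,L_g), ord ≤ 2+2.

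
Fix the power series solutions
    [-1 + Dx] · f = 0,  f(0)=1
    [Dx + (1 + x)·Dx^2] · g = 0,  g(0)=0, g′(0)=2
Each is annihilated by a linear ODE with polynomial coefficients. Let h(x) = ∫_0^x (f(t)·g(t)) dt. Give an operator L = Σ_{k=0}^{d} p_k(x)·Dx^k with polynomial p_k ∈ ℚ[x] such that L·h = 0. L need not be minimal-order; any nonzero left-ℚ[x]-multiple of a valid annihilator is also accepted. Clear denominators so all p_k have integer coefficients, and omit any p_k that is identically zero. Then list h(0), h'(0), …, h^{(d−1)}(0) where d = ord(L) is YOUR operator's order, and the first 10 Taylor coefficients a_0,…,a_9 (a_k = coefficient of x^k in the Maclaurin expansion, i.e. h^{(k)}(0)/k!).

f: a_k = 1, 1, 1/2, 1/6, 1/24, 1/120, 1/720, 1/5040, 1/40320, 1/362880, …
g: a_k = 0, 2, -1, 2/3, -1/2, 2/5, -1/3, 2/7, -1/4, 2/9, …
Product ⇒ symmetric product L₀, ord ≤ 2.
h=∫₀ˣh₀: take L = L₀·Dx.
L = x·Dx + (-1 - 2·x)·Dx^2 + (1 + x)·Dx^3  (order 3).
h: a_k = 0, 0, 1, 1/3, 1/6, 0, 1/40, -1/72, 23/2016, -29/3240, …
ICs: h(0) = 0, h′(0) = 0, h′′(0) = 2.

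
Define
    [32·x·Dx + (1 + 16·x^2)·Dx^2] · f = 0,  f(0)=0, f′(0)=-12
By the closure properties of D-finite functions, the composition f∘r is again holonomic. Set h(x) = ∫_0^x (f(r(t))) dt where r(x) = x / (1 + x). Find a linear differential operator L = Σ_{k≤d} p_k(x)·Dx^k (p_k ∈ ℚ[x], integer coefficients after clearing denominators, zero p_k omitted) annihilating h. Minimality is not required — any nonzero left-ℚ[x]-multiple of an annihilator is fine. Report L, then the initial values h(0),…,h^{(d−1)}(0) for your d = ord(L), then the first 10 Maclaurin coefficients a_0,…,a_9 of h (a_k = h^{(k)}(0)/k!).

f: a_k = 0, -12, 0, 64, 0, -3072/5, 0, 49152/7, 0, -262144/3, …
Change of var in L_f (x↦r) gives L₀.
∫: right-multiply L₀ by Dx.
L = (2 + 34·x)·Dx^2 + (1 + 2·x + 17·x^2)·Dx^3  (order 3).
h: a_k = 0, 0, -6, 4, 13, -36, -202/5, 2444/7, -2181/14, -3220, …
ICs: h(0) = 0, h′(0) = 0, h′′(0) = -12.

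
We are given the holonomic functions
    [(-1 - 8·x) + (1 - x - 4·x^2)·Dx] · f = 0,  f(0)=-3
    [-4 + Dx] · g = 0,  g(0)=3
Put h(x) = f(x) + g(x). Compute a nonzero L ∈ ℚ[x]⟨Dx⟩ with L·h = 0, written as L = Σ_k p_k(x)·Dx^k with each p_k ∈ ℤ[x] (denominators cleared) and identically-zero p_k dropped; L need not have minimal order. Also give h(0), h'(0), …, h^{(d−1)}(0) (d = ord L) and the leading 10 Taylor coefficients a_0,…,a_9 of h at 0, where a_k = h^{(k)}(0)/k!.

f: a_k = -3, -3, -15, -27, -87, -195, -543, -1323, -3495, -8787, …
g: a_k = 3, 12, 24, 32, 32, 128/5, 256/15, 1024/105, 512/105, 2048/945, …
h₀=f+g: left-lcm gives L₀, ord ≤ 2.
L = (-24 + 16·x - 576·x^2 - 512·x^3) + (-6 + 56·x + 208·x^2 - 128·x^3 - 256·x^4)·Dx + (3 - 15·x - 16·x^2 + 64·x^3 + 64·x^4)·Dx^2  (order 2).
h: a_k = 0, 9, 9, 5, -55, -847/5, -7889/15, -137891/105, -366463/105, -8301667/945, …
ICs: h(0) = 0, h′(0) = 9.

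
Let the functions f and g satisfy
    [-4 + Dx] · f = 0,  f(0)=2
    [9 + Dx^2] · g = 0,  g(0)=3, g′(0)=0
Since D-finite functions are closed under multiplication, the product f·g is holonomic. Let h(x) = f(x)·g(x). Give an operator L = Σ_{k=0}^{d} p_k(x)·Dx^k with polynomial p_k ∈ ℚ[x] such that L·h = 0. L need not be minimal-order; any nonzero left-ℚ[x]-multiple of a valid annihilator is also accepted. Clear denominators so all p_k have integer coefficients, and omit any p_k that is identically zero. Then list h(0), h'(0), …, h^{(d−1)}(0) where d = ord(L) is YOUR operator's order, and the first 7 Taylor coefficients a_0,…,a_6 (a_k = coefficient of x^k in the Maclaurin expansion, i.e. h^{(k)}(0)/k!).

L = 25 - 8·Dx + Dx^2  (order 2).
h: a_k = 6, 24, 21, -44, -527/4, -779/5, -11753/120, …
ICs: h(0) = 6, h′(0) = 24.

f: a_k = 2, 8, 16, 64/3, 64/3, 256/15, 512/45, …
g: a_k = 3, 0, -27/2, 0, 81/8, 0, -243/80, …
Sym-product of L_f,L_g gives L₀ (≤ ord 2).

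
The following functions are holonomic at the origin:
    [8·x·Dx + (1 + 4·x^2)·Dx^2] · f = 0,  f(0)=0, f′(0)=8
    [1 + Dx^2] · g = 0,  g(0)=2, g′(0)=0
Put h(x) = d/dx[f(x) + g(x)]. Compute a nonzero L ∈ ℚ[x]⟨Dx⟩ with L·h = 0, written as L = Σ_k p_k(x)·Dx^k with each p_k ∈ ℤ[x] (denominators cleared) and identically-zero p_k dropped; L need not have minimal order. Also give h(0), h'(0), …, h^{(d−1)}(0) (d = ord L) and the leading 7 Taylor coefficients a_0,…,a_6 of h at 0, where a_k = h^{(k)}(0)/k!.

L = (-376·x + 1600·x^3 + 128·x^5) + (-7 + 76·x^2 + 432·x^4 + 64·x^6)·Dx + (-376·x + 1600·x^3 + 128·x^5)·Dx^2 + (-7 + 76·x^2 + 432·x^4 + 64·x^6)·Dx^3  (order 3).
h: a_k = 8, -2, -32, 1/3, 128, -1/60, -512, …
ICs: h(0) = 8, h′(0) = -2, h′′(0) = -64.

f: a_k = 0, 8, 0, -32/3, 0, 128/5, 0, …
g: a_k = 2, 0, -1, 0, 1/12, 0, -1/360, …
Weyl lclm of L_f,L_g ⇒ L₀ (ord ≤ 4).
h=h₀': d/dx-closure on L₀ ⇒ L.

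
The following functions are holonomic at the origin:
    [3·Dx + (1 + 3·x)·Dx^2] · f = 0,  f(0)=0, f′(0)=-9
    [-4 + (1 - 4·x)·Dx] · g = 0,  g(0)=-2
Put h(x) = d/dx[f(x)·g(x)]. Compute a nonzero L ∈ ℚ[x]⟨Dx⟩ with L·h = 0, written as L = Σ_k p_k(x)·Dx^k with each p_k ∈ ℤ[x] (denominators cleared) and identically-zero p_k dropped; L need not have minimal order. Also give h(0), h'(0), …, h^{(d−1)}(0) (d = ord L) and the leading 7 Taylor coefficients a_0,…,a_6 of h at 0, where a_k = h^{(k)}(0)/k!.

f: a_k = 0, -9, 27/2, -27, 243/4, -729/5, 729/2, …
g: a_k = -2, -8, -32, -128, -512, -2048, -8192, …
Sym-product of L_f,L_g gives L₀ (≤ ord 2).
Derive L from L₀ (diff closure).
L = 48 + (6 + 60·x)·Dx + (-1 + x + 12·x^2)·Dx^2  (order 2).
h: a_k = 18, 90, 702, 3258, 17748, 404082/5, 1951326/5, …
ICs: h(0) = 18, h′(0) = 90.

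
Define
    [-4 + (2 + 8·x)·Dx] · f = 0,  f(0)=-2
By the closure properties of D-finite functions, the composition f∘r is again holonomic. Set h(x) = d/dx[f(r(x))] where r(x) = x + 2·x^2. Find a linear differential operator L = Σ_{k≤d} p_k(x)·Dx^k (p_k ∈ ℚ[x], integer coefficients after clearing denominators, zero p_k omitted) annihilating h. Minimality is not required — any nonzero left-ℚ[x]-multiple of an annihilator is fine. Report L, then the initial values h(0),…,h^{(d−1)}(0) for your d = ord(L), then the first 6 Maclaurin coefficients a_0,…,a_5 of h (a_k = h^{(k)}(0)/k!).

f: a_k = -2, -4, 4, -8, 20, -56, …
Change of var in L_f (x↦r) gives L₀.
h=h₀': d/dx-closure on L₀ ⇒ L.
L = 2 + (-1 - 8·x - 24·x^2 - 32·x^3)·Dx  (order 1).
h: a_k = -4, -8, 24, -48, 40, 144, …
ICs: h(0) = -4.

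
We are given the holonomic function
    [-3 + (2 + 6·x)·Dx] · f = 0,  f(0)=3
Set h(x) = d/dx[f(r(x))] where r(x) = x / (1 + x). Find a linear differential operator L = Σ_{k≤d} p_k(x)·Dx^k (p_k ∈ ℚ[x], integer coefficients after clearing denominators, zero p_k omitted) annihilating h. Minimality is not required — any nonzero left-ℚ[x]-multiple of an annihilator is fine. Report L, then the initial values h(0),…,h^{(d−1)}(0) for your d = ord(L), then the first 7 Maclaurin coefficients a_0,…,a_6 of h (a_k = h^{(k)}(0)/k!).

L = (-7 - 16·x) + (-2 - 10·x - 8·x^2)·Dx  (order 1).
h: a_k = 9/2, -63/4, 783/16, -5031/32, 136035/256, -956745/512, 13825035/2048, …
ICs: h(0) = 9/2.

f: a_k = 3, 9/2, -27/8, 81/16, -1215/128, 5103/256, -45927/1024, …
L₀ from L_f via x↦r, Dx↦r'^{-1}Dx.
Differentiate: ansatz ord ≤ ord L₀ ⇒ L.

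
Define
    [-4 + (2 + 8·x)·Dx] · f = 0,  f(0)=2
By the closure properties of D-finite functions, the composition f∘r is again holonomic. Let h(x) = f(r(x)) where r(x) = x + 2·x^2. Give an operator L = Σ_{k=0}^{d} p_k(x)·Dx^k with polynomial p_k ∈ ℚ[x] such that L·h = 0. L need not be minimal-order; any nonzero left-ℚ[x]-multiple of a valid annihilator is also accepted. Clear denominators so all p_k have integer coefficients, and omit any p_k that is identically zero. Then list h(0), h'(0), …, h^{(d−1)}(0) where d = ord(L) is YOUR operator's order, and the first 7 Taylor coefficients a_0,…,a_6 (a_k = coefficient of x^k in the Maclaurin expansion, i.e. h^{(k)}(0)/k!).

f: a_k = 2, 4, -4, 8, -20, 56, -168, …
Change of var in L_f (x↦r) gives L₀.
L = (-2 - 8·x) + (1 + 4·x + 8·x^2)·Dx  (order 1).
h: a_k = 2, 4, 4, -8, 12, -8, -24, …
ICs: h(0) = 2.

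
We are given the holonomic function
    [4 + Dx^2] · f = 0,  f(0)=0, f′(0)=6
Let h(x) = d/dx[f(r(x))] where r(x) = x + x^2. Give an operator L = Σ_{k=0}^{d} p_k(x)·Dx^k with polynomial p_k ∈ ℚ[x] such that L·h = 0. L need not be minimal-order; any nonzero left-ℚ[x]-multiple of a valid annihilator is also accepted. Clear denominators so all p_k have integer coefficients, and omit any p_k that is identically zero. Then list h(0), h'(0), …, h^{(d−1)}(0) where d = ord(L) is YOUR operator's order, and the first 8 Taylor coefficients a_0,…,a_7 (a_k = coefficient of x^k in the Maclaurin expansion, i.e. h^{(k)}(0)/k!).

f: a_k = 0, 6, 0, -4, 0, 4/5, 0, -8/105, …
Change of var in L_f (x↦r) gives L₀.
Derive L from L₀ (diff closure).
L = (16 + 32·x + 96·x^2 + 128·x^3 + 64·x^4) + (-6 - 12·x)·Dx + (1 + 4·x + 4·x^2)·Dx^2  (order 2).
h: a_k = 6, 12, -12, -48, -56, 0, 832/15, 896/15, …
ICs: h(0) = 6, h′(0) = 12.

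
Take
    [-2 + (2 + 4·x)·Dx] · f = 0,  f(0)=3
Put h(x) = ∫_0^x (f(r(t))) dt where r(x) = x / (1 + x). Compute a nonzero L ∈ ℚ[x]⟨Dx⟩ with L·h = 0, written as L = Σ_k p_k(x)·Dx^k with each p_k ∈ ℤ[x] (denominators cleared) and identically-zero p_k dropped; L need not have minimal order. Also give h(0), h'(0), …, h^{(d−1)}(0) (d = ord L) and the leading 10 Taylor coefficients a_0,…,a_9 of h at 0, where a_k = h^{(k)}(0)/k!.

L = -Dx + (1 + 4·x + 3·x^2)·Dx^2  (order 2).
h: a_k = 0, 3, 3/2, -3/2, 15/8, -111/40, 75/16, -981/112, 2259/128, -4815/128, …
ICs: h(0) = 0, h′(0) = 3.

f: a_k = 3, 3, -3/2, 3/2, -15/8, 21/8, -63/16, 99/16, -1287/128, 2145/128, …
Substitute x→r, Dx→(1/r')Dx; clear ⇒ L₀.
h=∫h₀ ⇒ L = L₀·Dx.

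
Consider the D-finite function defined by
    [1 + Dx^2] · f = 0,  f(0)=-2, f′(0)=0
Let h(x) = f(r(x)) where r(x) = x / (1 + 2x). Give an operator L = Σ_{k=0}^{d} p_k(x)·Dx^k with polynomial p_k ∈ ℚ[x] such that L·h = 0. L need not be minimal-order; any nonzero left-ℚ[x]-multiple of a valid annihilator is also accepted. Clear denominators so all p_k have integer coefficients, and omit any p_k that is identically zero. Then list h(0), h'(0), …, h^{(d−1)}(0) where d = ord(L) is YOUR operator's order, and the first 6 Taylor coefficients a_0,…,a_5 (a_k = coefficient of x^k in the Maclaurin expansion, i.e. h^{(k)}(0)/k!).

f: a_k = -2, 0, 1, 0, -1/12, 0, …
h₀=f(r): pull back L_f along r ⇒ L₀.
L = 1 + (4 + 24·x + 48·x^2 + 32·x^3)·Dx + (1 + 8·x + 24·x^2 + 32·x^3 + 16·x^4)·Dx^2  (order 2).
h: a_k = -2, 0, 1, -4, 143/12, -94/3, …
ICs: h(0) = -2, h′(0) = 0.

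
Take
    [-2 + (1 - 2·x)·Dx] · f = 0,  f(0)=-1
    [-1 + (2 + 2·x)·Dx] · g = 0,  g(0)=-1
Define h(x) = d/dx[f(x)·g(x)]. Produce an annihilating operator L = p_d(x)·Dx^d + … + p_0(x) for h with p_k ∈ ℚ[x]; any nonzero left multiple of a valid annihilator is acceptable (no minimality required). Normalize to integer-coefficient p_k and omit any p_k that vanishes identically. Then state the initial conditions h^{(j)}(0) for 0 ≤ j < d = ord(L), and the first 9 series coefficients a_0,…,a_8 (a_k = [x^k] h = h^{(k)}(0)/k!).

f: a_k = -1, -2, -4, -8, -16, -32, -64, -128, -256, …
g: a_k = -1, -1/2, 1/8, -1/16, 5/128, -7/256, 21/1024, -33/2048, 429/32768, …
h₀=f·g: eliminate ⇒ L₀, order ≤ 1·1.
Differentiate: ansatz ord ≤ ord L₀ ⇒ L.
L = (39 + 60·x + 12·x^2) + (-10 + 6·x + 24·x^2 + 8·x^3)·Dx  (order 1).
h: a_k = 5/2, 39/4, 471/16, 2507/32, 50175/256, 240777/512, 2247483/2048, 10273779/4096, 369862479/65536, …
ICs: h(0) = 5/2.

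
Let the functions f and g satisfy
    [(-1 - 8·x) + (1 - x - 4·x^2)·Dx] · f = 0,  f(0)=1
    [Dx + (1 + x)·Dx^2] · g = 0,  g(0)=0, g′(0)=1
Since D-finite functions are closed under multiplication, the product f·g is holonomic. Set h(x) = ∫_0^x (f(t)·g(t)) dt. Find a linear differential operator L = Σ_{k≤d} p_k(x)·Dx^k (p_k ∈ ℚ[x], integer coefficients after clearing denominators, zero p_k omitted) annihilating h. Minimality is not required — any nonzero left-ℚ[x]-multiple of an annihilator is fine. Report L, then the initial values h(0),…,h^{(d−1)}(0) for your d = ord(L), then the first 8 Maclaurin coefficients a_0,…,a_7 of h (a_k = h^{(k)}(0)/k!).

L = (9 + 16·x)·Dx + (1 + 19·x + 20·x^2)·Dx^2 + (-1 + 5·x^2 + 4·x^3)·Dx^3  (order 3).
h: a_k = 0, 0, 1/2, 1/6, 29/24, 79/60, 1567/360, 3137/420, …
ICs: h(0) = 0, h′(0) = 0, h′′(0) = 1.

f: a_k = 1, 1, 5, 9, 29, 65, 181, 441, …
g: a_k = 0, 1, -1/2, 1/3, -1/4, 1/5, -1/6, 1/7, …
Product ⇒ symmetric product L₀, ord ≤ 2.
Integrate: L := L₀·Dx.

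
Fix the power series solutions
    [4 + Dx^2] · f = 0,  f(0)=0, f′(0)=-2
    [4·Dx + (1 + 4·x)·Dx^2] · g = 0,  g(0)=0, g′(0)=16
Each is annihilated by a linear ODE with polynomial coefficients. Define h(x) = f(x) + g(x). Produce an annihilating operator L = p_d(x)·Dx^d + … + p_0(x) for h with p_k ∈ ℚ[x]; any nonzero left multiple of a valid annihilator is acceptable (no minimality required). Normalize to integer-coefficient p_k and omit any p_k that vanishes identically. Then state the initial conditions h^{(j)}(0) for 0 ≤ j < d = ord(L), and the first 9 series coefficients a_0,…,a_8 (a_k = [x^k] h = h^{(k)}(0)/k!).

f: a_k = 0, -2, 0, 4/3, 0, -4/15, 0, 8/315, 0, …
g: a_k = 0, 16, -32, 256/3, -256, 4096/5, -8192/3, 65536/7, -32768, …
h₀=f+g: left-lcm gives L₀, ord ≤ 4.
L = (400 + 128·x + 256·x^2)·Dx + (36 + 176·x + 192·x^2 + 256·x^3)·Dx^2 + (100 + 32·x + 64·x^2)·Dx^3 + (9 + 44·x + 48·x^2 + 64·x^3)·Dx^4  (order 4).
h: a_k = 0, 14, -32, 260/3, -256, 12284/15, -8192/3, 421304/45, -32768, …
ICs: h(0) = 0, h′(0) = 14, h′′(0) = -64, h′′′(0) = 520.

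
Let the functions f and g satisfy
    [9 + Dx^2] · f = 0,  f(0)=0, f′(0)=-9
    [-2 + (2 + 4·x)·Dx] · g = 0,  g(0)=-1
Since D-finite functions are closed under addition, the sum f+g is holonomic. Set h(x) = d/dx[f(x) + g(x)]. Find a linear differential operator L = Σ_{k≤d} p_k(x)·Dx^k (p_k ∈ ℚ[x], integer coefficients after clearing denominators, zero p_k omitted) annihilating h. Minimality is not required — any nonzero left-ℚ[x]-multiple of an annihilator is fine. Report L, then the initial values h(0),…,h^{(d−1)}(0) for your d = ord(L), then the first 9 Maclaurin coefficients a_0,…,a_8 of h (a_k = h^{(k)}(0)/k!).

f: a_k = 0, -9, 0, 27/2, 0, -243/40, 0, 729/560, 0, …
g: a_k = -1, -1, 1/2, -1/2, 5/8, -7/8, 21/16, -33/16, 429/128, …
Sum ⇒ L₀ = lclm(L_f,L_g) in ℚ(x)⟨Dx⟩.
h₀' ⇒ L via d/dx closure of L₀.
L = (-18 - 27·x - 27·x^2) + (-9 - 45·x - 81·x^2 - 54·x^3)·Dx + (-2 - 3·x - 3·x^2)·Dx^2 + (-1 - 5·x - 9·x^2 - 6·x^3)·Dx^3  (order 3).
h: a_k = -10, 1, 39, 5/2, -139/4, 63/8, -213/40, 429/16, -115893/2240, …
ICs: h(0) = -10, h′(0) = 1, h′′(0) = 78.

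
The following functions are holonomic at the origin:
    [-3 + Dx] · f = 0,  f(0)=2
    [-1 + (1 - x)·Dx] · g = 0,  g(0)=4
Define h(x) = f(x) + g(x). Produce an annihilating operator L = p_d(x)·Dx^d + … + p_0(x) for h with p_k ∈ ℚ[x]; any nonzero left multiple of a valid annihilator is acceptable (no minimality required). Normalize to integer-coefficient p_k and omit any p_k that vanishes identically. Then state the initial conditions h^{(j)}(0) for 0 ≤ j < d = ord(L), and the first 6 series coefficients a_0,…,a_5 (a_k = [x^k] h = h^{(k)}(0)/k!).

L = (-3 + 9·x) + (7 - 18·x + 9·x^2)·Dx + (-2 + 5·x - 3·x^2)·Dx^2  (order 2).
h: a_k = 6, 10, 13, 13, 43/4, 161/20, …
ICs: h(0) = 6, h′(0) = 10.

f: a_k = 2, 6, 9, 9, 27/4, 81/20, …
g: a_k = 4, 4, 4, 4, 4, 4, …
h₀=f+g: left-lcm gives L₀, ord ≤ 2.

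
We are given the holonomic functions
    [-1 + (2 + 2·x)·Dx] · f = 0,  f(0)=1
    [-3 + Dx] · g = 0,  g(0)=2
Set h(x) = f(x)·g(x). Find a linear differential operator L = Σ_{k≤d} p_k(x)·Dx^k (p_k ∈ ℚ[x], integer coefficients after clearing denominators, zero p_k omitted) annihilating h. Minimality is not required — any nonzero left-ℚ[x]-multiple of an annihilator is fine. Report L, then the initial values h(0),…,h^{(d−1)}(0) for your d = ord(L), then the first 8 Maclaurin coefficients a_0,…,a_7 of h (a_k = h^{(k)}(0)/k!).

f: a_k = 1, 1/2, -1/8, 1/16, -5/128, 7/256, -21/1024, 33/2048, …
g: a_k = 2, 6, 9, 9, 27/4, 81/20, 81/40, 243/280, …
h₀=f·g: eliminate ⇒ L₀, order ≤ 1·1.
L = (-7 - 6·x) + (2 + 2·x)·Dx  (order 1).
h: a_k = 2, 7, 47/4, 103/8, 667/64, 4277/640, 9063/2560, 57333/35840, …
ICs: h(0) = 2.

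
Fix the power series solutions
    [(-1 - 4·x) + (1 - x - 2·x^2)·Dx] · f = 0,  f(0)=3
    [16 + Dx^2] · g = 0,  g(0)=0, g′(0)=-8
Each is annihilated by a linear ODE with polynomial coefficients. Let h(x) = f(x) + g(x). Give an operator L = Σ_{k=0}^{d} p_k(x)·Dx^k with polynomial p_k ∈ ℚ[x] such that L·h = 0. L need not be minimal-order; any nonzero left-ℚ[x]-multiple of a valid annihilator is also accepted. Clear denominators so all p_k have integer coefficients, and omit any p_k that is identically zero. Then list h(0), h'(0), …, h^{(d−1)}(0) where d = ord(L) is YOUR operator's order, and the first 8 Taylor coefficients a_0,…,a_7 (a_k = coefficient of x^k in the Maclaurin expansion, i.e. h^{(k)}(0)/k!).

L = (368 + 1408·x - 256·x^2 + 512·x^3 + 2560·x^4 + 2048·x^5) + (-176 + 336·x + 384·x^2 - 1024·x^3 - 384·x^4 + 1536·x^5 + 1024·x^6)·Dx + (23 + 88·x - 16·x^2 + 32·x^3 + 160·x^4 + 128·x^5)·Dx^2 + (-11 + 21·x + 24·x^2 - 64·x^3 - 24·x^4 + 96·x^5 + 64·x^6)·Dx^3  (order 3).
h: a_k = 3, -5, 9, 109/3, 33, 689/15, 129, 82373/315, …
ICs: h(0) = 3, h′(0) = -5, h′′(0) = 18.

f: a_k = 3, 3, 9, 15, 33, 63, 129, 255, …
g: a_k = 0, -8, 0, 64/3, 0, -256/15, 0, 2048/315, …
Weyl lclm of L_f,L_g ⇒ L₀ (ord ≤ 3).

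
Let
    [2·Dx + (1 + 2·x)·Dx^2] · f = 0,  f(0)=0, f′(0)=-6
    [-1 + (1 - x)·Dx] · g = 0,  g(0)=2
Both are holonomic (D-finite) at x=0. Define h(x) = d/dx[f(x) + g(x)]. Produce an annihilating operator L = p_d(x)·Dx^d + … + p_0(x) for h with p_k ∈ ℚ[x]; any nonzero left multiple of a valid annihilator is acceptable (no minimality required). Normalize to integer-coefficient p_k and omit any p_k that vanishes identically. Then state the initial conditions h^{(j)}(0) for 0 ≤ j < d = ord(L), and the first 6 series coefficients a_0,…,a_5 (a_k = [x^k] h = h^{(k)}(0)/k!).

f: a_k = 0, -6, 6, -8, 12, -96/5, …
g: a_k = 2, 2, 2, 2, 2, 2, …
h₀=f+g: left-lcm gives L₀, ord ≤ 3.
Derive L from L₀ (diff closure).
L = (-14 - 4·x) + (1 - 20·x - 8·x^2)·Dx + (2 + 3·x - 3·x^2 - 2·x^3)·Dx^2  (order 2).
h: a_k = -4, 16, -18, 56, -86, 204, …
ICs: h(0) = -4, h′(0) = 16.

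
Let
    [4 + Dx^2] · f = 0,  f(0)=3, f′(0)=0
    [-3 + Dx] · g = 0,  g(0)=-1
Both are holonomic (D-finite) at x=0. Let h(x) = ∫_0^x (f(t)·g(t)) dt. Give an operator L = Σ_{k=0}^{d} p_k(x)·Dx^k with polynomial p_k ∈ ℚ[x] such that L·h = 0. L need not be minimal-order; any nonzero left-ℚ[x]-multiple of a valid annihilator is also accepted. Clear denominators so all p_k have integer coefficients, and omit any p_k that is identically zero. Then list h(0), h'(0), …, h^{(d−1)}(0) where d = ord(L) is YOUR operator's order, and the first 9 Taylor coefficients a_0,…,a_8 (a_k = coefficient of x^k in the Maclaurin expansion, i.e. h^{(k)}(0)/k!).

f: a_k = 3, 0, -6, 0, 2, 0, -4/15, 0, 2/105, …
g: a_k = -1, -3, -9/2, -9/2, -27/8, -81/40, -81/80, -243/560, -729/4480, …
Product ⇒ symmetric product L₀, ord ≤ 2.
h=∫h₀ ⇒ L = L₀·Dx.
L = 13·Dx - 6·Dx^2 + Dx^3  (order 3).
h: a_k = 0, -3, -9/2, -5/2, 9/8, 119/40, 199/80, 407/336, 1483/4480, …
ICs: h(0) = 0, h′(0) = -3, h′′(0) = -9.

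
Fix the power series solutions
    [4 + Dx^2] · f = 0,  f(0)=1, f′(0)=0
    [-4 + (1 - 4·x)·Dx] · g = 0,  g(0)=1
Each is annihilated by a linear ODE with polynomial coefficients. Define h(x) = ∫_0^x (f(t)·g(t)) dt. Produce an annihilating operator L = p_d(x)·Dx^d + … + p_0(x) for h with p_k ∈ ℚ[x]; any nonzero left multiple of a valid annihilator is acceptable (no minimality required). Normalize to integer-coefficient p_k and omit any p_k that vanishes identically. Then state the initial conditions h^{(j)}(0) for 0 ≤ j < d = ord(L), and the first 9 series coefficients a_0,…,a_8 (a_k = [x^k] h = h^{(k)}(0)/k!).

L = (-4 + 16·x)·Dx + 8·Dx^2 + (-1 + 4·x)·Dx^3  (order 3).
h: a_k = 0, 1, 2, 14/3, 14, 674/15, 1348/9, 23108/45, 80878/45, …
ICs: h(0) = 0, h′(0) = 1, h′′(0) = 4.

f: a_k = 1, 0, -2, 0, 2/3, 0, -4/45, 0, 2/315, …
g: a_k = 1, 4, 16, 64, 256, 1024, 4096, 16384, 65536, …
Product ⇒ symmetric product L₀, ord ≤ 2.
Integrate: L := L₀·Dx.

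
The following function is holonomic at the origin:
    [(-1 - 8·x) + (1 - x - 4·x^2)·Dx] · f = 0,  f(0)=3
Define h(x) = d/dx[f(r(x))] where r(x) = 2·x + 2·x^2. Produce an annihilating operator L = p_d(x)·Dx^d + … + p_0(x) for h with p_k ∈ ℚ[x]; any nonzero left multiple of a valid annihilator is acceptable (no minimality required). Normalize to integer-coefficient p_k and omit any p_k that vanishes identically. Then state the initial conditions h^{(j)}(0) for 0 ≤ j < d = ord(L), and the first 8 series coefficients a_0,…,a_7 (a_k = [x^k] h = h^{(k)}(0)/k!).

L = (22 + 204·x + 1260·x^2 + 4672·x^3 + 8736·x^4 + 7680·x^5 + 2560·x^6) + (-1 - 16·x + 6·x^2 + 420·x^3 + 1520·x^4 + 2400·x^5 + 1792·x^6 + 512·x^7)·Dx  (order 1).
h: a_k = 6, 132, 1008, 8400, 62280, 447120, 3120768, 21321600, …
ICs: h(0) = 6.

f: a_k = 3, 3, 15, 27, 87, 195, 543, 1323, …
Substitute x→r, Dx→(1/r')Dx; clear ⇒ L₀.
h=h₀': d/dx-closure on L₀ ⇒ L.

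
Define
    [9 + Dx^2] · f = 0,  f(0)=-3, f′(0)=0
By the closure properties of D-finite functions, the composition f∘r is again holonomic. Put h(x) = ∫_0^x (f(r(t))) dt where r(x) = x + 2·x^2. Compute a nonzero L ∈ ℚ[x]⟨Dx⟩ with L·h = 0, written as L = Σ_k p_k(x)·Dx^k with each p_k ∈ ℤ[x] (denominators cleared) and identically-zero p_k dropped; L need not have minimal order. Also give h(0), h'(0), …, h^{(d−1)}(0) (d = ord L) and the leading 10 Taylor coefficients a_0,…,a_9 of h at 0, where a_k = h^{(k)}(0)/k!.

L = (9 + 108·x + 432·x^2 + 576·x^3)·Dx - 4·Dx^2 + (1 + 4·x)·Dx^3  (order 3).
h: a_k = 0, -3, 0, 9/2, 27/2, 351/40, -27/2, -19197/560, -5751/160, 9837/4480, …
ICs: h(0) = 0, h′(0) = -3, h′′(0) = 0.

f: a_k = -3, 0, 27/2, 0, -81/8, 0, 243/80, 0, -2187/4480, 0, …
h₀=f(r): pull back L_f along r ⇒ L₀.
h=∫h₀ ⇒ L = L₀·Dx.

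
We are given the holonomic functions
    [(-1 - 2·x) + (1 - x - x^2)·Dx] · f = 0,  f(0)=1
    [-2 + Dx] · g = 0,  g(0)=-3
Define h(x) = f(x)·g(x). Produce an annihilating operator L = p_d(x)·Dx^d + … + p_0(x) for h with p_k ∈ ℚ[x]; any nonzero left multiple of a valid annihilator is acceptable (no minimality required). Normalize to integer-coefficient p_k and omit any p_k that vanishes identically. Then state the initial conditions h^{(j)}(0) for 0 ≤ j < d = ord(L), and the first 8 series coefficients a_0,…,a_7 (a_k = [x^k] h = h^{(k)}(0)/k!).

f: a_k = 1, 1, 2, 3, 5, 8, 13, 21, …
g: a_k = -3, -6, -6, -4, -2, -4/5, -4/15, -8/105, …
L₀ := L_f ⊗_s L_g (sym. prod.), ord ≤ 1.
L = (3 - 2·x^2) + (-1 + x + x^2)·Dx  (order 1).
h: a_k = -3, -9, -18, -31, -51, -414/5, -2011/15, -7593/35, …
ICs: h(0) = -3.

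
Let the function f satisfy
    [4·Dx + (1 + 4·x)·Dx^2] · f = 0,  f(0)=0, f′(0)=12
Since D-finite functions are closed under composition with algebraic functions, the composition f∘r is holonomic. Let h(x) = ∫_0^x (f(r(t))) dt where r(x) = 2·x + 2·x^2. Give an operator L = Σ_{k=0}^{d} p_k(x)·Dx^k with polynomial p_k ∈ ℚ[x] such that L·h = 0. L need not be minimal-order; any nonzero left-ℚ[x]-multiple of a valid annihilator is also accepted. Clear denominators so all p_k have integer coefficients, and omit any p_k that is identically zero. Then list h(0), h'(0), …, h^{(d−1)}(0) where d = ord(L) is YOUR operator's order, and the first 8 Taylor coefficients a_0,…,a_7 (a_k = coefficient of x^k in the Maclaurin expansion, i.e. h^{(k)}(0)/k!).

f: a_k = 0, 12, -24, 64, -192, 3072/5, -2048, 49152/7, …
Change of var in L_f (x↦r) gives L₀.
∫: right-multiply L₀ by Dx.
L = (6 + 16·x + 16·x^2)·Dx^2 + (1 + 10·x + 24·x^2 + 16·x^3)·Dx^3  (order 3).
h: a_k = 0, 0, 12, -24, 80, -1632/5, 7424/5, -50688/7, …
ICs: h(0) = 0, h′(0) = 0, h′′(0) = 24.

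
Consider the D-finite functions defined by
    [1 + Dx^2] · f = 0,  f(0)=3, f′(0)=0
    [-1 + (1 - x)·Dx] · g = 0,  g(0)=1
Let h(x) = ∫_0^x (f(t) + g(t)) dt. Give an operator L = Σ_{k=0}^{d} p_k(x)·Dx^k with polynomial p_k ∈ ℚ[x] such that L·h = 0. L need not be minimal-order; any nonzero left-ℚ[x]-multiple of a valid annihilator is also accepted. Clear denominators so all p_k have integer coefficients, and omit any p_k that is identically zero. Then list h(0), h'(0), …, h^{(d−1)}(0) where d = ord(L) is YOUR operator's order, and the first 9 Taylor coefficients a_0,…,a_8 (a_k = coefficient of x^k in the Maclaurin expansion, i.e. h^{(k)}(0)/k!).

L = (-7 + 2·x - x^2)·Dx + (3 - 5·x + 3·x^2 - x^3)·Dx^2 + (-7 + 2·x - x^2)·Dx^3 + (3 - 5·x + 3·x^2 - x^3)·Dx^4  (order 4).
h: a_k = 0, 4, 1/2, -1/6, 1/4, 9/40, 1/6, 239/1680, 1/8, …
ICs: h(0) = 0, h′(0) = 4, h′′(0) = 1, h′′′(0) = -1.

f: a_k = 3, 0, -3/2, 0, 1/8, 0, -1/240, 0, 1/13440, …
g: a_k = 1, 1, 1, 1, 1, 1, 1, 1, 1, …
f+g: L₀ = lclm(L_f,L_g), ord ≤ 2+1.
h=∫h₀ ⇒ L = L₀·Dx.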